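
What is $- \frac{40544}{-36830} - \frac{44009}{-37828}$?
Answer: $\frac{225324993}{99514660} \approx 2.2642$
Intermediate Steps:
$- \frac{40544}{-36830} - \frac{44009}{-37828} = \left(-40544\right) \left(- \frac{1}{36830}\right) - - \frac{6287}{5404} = \frac{20272}{18415} + \frac{6287}{5404} = \frac{225324993}{99514660}$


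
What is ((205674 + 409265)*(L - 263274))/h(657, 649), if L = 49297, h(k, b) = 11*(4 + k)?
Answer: -131582802403/7271 ≈ -1.8097e+7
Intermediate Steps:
h(k, b) = 44 + 11*k
((205674 + 409265)*(L - 263274))/h(657, 649) = ((205674 + 409265)*(49297 - 263274))/(44 + 11*657) = (614939*(-213977))/(44 + 7227) = -131582802403/7271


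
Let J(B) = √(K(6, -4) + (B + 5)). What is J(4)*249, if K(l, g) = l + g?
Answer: 249*√11 ≈ 825.84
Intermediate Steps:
K(l, g) = g + l
J(B) = √(7 + B) (J(B) = √((-4 + 6) + (B + 5)) = √(2 + (5 + B)) = √(7 + B))
J(4)*249 = √(7 + 4)*249 = √11*249 = 249*√11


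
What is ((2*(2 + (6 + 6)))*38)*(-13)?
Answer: -13832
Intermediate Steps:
((2*(2 + (6 + 6)))*38)*(-13) = ((2*(2 + 12))*38)*(-13) = ((2*14)*38)*(-13) = (28*38)*(-13) = 1064*(-13) = -13832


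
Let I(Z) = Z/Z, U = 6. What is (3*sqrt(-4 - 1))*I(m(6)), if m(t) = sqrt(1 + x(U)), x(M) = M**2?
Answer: 3*I*sqrt(5) ≈ 6.7082*I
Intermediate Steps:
m(t) = sqrt(37) (m(t) = sqrt(1 + 6**2) = sqrt(1 + 36) = sqrt(37))
I(Z) = 1
(3*sqrt(-4 - 1))*I(m(6)) = (3*sqrt(-4 - 1))*1 = (3*sqrt(-5))*1 = (3*(I*sqrt(5)))*1 = (3*I*sqrt(5))*1 = 3*I*sqrt(5)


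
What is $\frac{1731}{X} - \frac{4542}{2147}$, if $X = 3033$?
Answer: $- \frac{3353143}{2170617} \approx -1.5448$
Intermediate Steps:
$\frac{1731}{X} - \frac{4542}{2147} = \frac{1731}{3033} - \frac{4542}{2147} = 1731 \cdot \frac{1}{3033} - \frac{4542}{2147} = \frac{577}{1011} - \frac{4542}{2147} = - \frac{3353143}{2170617}$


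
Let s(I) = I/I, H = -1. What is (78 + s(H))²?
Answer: 6241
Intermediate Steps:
s(I) = 1
(78 + s(H))² = (78 + 1)² = 79² = 6241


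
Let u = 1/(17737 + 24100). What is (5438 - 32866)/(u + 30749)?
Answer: -573752618/643222957 ≈ -0.89200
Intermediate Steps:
u = 1/41837 ≈ 2.3902e-5
(5438 - 32866)/(u + 30749) = (5438 - 32866)/(1/41837 + 30749) = -27428/1286445914/41837 = -27428*41837/1286445914 = -573752618/643222957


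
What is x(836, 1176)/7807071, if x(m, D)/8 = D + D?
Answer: 6272/2602357 ≈ 0.0024101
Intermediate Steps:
x(m, D) = 16*D (x(m, D) = 8*(D + D) = 8*(2*D) = 16*D)
x(836, 1176)/7807071 = (16*1176)/7807071 = 18816*(1/7807071) = 6272/2602357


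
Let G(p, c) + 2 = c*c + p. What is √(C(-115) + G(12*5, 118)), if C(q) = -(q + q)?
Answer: 2*√3553 ≈ 119.21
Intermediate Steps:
G(p, c) = -2 + p + c² (G(p, c) = -2 + (c*c + p) = -2 + (c² + p) = -2 + (p + c²) = -2 + p + c²)
C(q) = -2*q
√(C(-115) + G(12*5, 118)) = √(-2*(-115) + (-2 + 12*5 + 118²)) = √(230 + (-2 + 60 + 13924)) = √(230 + 13982) = √14212 = 2*√3553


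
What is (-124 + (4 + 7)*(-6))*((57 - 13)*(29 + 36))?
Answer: -543400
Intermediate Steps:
(-124 + (4 + 7)*(-6))*((57 - 13)*(29 + 36)) = (-124 + 11*(-6))*(44*65) = (-124 - 66)*2860 = -190*2860 = -543400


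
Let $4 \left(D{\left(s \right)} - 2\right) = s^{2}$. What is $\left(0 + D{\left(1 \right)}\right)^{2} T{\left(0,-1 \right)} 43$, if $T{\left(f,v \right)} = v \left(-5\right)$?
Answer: $\frac{17415}{16} \approx 1088.4$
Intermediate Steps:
$D{\left(s \right)} = 2 + \frac{s^{2}}{4}$
$T{\left(f,v \right)} = - 5 v$
$\left(0 + D{\left(1 \right)}\right)^{2} T{\left(0,-1 \right)} 43 = \left(0 + \left(2 + \frac{1^{2}}{4}\right)\right)^{2} \left(\left(-5\right) \left(-1\right)\right) 43 = \left(0 + \left(2 + \frac{1}{4} \cdot 1\right)\right)^{2} \cdot 5 \cdot 43 = \left(0 + \left(2 + \frac{1}{4}\right)\right)^{2} \cdot 5 \cdot 43 = \left(0 + \frac{9}{4}\right)^{2} \cdot 5 \cdot 43 = \left(\frac{9}{4}\right)^{2} \cdot 5 \cdot 43 = \frac{81}{16} \cdot 5 \cdot 43 = \frac{405}{16} \cdot 43 = \frac{17415}{16}$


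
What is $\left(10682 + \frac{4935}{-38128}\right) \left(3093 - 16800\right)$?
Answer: $- \frac{5582564494227}{38128} \approx -1.4642 \cdot 10^{8}$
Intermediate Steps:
$\left(10682 + \frac{4935}{-38128}\right) \left(3093 - 16800\right) = \left(10682 + 4935 \left(- \frac{1}{38128}\right)\right) \left(-13707\right) = \left(10682 - \frac{4935}{38128}\right) \left(-13707\right) = \frac{407278361}{38128} \left(-13707\right) = - \frac{5582564494227}{38128}$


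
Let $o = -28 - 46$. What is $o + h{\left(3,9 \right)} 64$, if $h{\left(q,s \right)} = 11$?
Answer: $630$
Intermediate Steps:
$o = -74$
$o + h{\left(3,9 \right)} 64 = -74 + 11 \cdot 64 = -74 + 704 = 630$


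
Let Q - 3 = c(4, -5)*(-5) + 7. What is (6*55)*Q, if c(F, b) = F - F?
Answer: 3300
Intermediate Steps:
c(F, b) = 0
Q = 10 (Q = 3 + (0*(-5) + 7) = 3 + (0 + 7) = 3 + 7 = 10)
(6*55)*Q = (6*55)*10 = 330*10 = 3300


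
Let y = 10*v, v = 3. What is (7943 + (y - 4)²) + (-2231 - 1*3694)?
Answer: 2694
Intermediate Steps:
y = 30 (y = 10*3 = 30)
(7943 + (y - 4)²) + (-2231 - 1*3694) = (7943 + (30 - 4)²) + (-2231 - 1*3694) = (7943 + 26²) + (-2231 - 3694) = (7943 + 676) - 5925 = 8619 - 5925 = 2694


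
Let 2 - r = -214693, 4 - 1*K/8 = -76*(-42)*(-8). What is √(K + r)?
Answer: √419015 ≈ 647.31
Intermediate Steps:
K = 204320 (K = 32 - 8*(-76*(-42))*(-8) = 32 - 25536*(-8) = 32 - 8*(-25536) = 32 + 204288 = 204320)
r = 214695 (r = 2 - 1*(-214693) = 2 + 214693 = 214695)
√(K + r) = √(204320 + 214695) = √419015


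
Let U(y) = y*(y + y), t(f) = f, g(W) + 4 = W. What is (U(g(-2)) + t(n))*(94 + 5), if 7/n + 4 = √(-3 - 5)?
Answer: 14025/2 - 231*I*√2/4 ≈ 7012.5 - 81.671*I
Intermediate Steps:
g(W) = -4 + W
n = 7/(-4 + 2*I*√2) (n = 7/(-4 + √(-3 - 5)) = 7/(-4 + √(-8)) = 7/(-4 + 2*I*√2) ≈ -1.1667 - 0.82496*I)
U(y) = 2*y² (U(y) = y*(2*y) = 2*y²)
(U(g(-2)) + t(n))*(94 + 5) = (2*(-4 - 2)² + (-7/6 - 7*I*√2/12))*(94 + 5) = (2*(-6)² + (-7/6 - 7*I*√2/12))*99 = (2*36 + (-7/6 - 7*I*√2/12))*99 = (72 + (-7/6 - 7*I*√2/12))*99 = (425/6 - 7*I*√2/12)*99 = 14025/2 - 231*I*√2/4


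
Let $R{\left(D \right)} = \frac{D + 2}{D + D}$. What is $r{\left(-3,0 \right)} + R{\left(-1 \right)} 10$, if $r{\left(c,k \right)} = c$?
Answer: $-8$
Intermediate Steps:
$R{\left(D \right)} = \frac{2 + D}{2 D}$
$r{\left(-3,0 \right)} + R{\left(-1 \right)} 10 = -3 + \frac{2 - 1}{2 \left(-1\right)} 10 = -3 + \frac{1}{2} \left(-1\right) 1 \cdot 10 = -3 - 5 = -8$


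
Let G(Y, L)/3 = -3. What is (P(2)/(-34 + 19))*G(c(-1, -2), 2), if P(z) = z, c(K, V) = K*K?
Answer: 6/5 ≈ 1.2000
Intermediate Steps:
c(K, V) = K²
G(Y, L) = -9 (G(Y, L) = 3*(-3) = -9)
(P(2)/(-34 + 19))*G(c(-1, -2), 2) = (2/(-34 + 19))*(-9) = (2/(-15))*(-9) = (2*(-1/15))*(-9) = -2/15*(-9) = 6/5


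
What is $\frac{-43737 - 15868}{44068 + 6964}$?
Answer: $- \frac{59605}{51032} \approx -1.168$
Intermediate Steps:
$\frac{-43737 - 15868}{44068 + 6964} = - \frac{59605}{51032}$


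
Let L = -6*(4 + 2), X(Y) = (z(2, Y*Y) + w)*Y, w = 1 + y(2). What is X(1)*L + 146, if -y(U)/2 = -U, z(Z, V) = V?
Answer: -70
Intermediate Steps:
y(U) = 2*U (y(U) = -(-2)*U = 2*U)
w = 5 (w = 1 + 2*2 = 1 + 4 = 5)
X(Y) = Y*(5 + Y²) (X(Y) = (Y*Y + 5)*Y = (Y² + 5)*Y = (5 + Y²)*Y = Y*(5 + Y²))
L = -36 (L = -6*6 = -36)
X(1)*L + 146 = (1*(5 + 1²))*(-36) + 146 = (1*(5 + 1))*(-36) + 146 = (1*6)*(-36) + 146 = 6*(-36) + 146 = -216 + 146 = -70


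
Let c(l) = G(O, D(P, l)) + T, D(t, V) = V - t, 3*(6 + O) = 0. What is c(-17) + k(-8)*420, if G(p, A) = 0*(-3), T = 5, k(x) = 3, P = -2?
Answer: 1265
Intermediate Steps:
O = -6 (O = -6 + (1/3)*0 = -6 + 0 = -6)
G(p, A) = 0
c(l) = 5 (c(l) = 0 + 5 = 5)
c(-17) + k(-8)*420 = 5 + 3*420 = 5 + 1260 = 1265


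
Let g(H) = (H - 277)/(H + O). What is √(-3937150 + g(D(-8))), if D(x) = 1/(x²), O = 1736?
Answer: I*√600017845594285/12345 ≈ 1984.2*I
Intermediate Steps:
D(x) = x⁻²
g(H) = (-277 + H)/(1736 + H) (g(H) = (H - 277)/(H + 1736) = (-277 + H)/(1736 + H))
√(-3937150 + g(D(-8))) = √(-3937150 + (-277 + (-8)⁻²)/(1736 + (-8)⁻²)) = √(-3937150 + (-277 + 1/64)/(1736 + 1/64)) = √(-3937150 - 17727/64/(111105/64)) = √(-3937150 + (64/111105)*(-17727/64)) = √(-3937150 - 5909/37035) = √(-145812356159/37035) = I*√600017845594285/12345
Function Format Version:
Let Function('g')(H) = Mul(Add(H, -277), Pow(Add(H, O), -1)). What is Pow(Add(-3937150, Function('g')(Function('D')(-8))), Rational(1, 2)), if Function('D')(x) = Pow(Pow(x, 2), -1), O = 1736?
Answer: Mul(Rational(1, 12345), I, Pow(600017845594285, Rational(1, 2))) ≈ Mul(1984.2, I)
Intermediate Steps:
Function('D')(x) = Pow(x, -2)
Function('g')(H) = Mul(Pow(Add(1736, H), -1), Add(-277, H)) (Function('g')(H) = Mul(Add(H, -277), Pow(Add(H, 1736), -1)) = Mul(Add(-277, H), Pow(Add(1736, H), -1)) = Mul(Pow(Add(1736, H), -1), Add(-277, H)))
Pow(Add(-3937150, Function('g')(Function('D')(-8))), Rational(1, 2)) = Pow(Add(-3937150, Mul(Pow(Add(1736, Pow(-8, -2)), -1), Add(-277, Pow(-8, -2)))), Rational(1, 2)) = Pow(Add(-3937150, Mul(Pow(Add(1736, Rational(1, 64)), -1), Add(-277, Rational(1, 64)))), Rational(1, 2)) = Pow(Add(-3937150, Mul(Pow(Rational(111105, 64), -1), Rational(-17727, 64))), Rational(1, 2)) = Pow(Add(-3937150, Mul(Rational(64, 111105), Rational(-17727, 64))), Rational(1, 2)) = Pow(Add(-3937150, Rational(-5909, 37035)), Rational(1, 2)) = Pow(Rational(-145812356159, 37035), Rational(1, 2)) = Mul(Rational(1, 12345), I, Pow(600017845594285, Rational(1, 2)))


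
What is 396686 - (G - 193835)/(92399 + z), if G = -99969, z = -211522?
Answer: 47254132574/119123 ≈ 3.9668e+5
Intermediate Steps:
396686 - (G - 193835)/(92399 + z) = 396686 - (-99969 - 193835)/(92399 - 211522) = 396686 - (-293804)/(-119123) = 396686 - (-293804)*(-1)/119123 = 396686 - 1*293804/119123 = 396686 - 293804/119123 = 47254132574/119123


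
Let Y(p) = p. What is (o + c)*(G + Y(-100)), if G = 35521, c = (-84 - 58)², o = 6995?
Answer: 961998939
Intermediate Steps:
c = 20164 (c = (-142)² = 20164)
(o + c)*(G + Y(-100)) = (6995 + 20164)*(35521 - 100) = 27159*35421 = 961998939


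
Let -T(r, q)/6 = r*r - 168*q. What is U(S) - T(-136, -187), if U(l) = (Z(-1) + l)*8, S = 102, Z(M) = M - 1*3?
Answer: 300256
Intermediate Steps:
Z(M) = -3 + M (Z(M) = M - 3 = -3 + M)
U(l) = -32 + 8*l (U(l) = ((-3 - 1) + l)*8 = (-4 + l)*8 = -32 + 8*l)
T(r, q) = -6*r**2 + 1008*q (T(r, q) = -6*(r*r - 168*q) = -6*(r**2 - 168*q) = -6*r**2 + 1008*q)
U(S) - T(-136, -187) = (-32 + 8*102) - (-6*(-136)**2 + 1008*(-187)) = (-32 + 816) - (-6*18496 - 188496) = 784 - (-110976 - 188496) = 784 - 1*(-299472) = 784 + 299472 = 300256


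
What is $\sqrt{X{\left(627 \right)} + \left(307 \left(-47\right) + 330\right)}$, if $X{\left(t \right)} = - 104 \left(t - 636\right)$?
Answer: $i \sqrt{13163} \approx 114.73 i$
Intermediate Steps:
$X{\left(t \right)} = 66144 - 104 t$ ($X{\left(t \right)} = - 104 \left(-636 + t\right) = 66144 - 104 t$)
$\sqrt{X{\left(627 \right)} + \left(307 \left(-47\right) + 330\right)} = \sqrt{\left(66144 - 65208\right) + \left(307 \left(-47\right) + 330\right)} = \sqrt{\left(66144 - 65208\right) + \left(-14429 + 330\right)} = \sqrt{936 - 14099} = \sqrt{-13163} = i \sqrt{13163}$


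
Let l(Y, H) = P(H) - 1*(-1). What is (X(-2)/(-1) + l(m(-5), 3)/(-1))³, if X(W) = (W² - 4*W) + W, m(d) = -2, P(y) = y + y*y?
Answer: -12167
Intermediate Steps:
P(y) = y + y²
l(Y, H) = 1 + H*(1 + H) (l(Y, H) = H*(1 + H) - 1*(-1) = H*(1 + H) + 1 = 1 + H*(1 + H))
X(W) = W² - 3*W
(X(-2)/(-1) + l(m(-5), 3)/(-1))³ = (-2*(-3 - 2)/(-1) + (1 + 3*(1 + 3))/(-1))³ = (-2*(-5)*(-1) + (1 + 3*4)*(-1))³ = (10*(-1) + (1 + 12)*(-1))³ = (-10 + 13*(-1))³ = (-10 - 13)³ = (-23)³ = -12167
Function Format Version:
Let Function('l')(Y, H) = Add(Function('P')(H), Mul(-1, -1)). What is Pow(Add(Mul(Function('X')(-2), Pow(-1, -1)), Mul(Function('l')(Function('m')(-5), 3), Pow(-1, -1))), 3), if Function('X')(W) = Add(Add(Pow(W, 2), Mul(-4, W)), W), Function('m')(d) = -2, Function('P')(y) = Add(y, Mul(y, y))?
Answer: -12167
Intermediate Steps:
Function('P')(y) = Add(y, Pow(y, 2))
Function('l')(Y, H) = Add(1, Mul(H, Add(1, H))) (Function('l')(Y, H) = Add(Mul(H, Add(1, H)), Mul(-1, -1)) = Add(Mul(H, Add(1, H)), 1) = Add(1, Mul(H, Add(1, H))))
Function('X')(W) = Add(Pow(W, 2), Mul(-3, W))
Pow(Add(Mul(Function('X')(-2), Pow(-1, -1)), Mul(Function('l')(Function('m')(-5), 3), Pow(-1, -1))), 3) = Pow(Add(Mul(Mul(-2, Add(-3, -2)), Pow(-1, -1)), Mul(Add(1, Mul(3, Add(1, 3))), Pow(-1, -1))), 3) = Pow(Add(Mul(Mul(-2, -5), -1), Mul(Add(1, Mul(3, 4)), -1)), 3) = Pow(Add(Mul(10, -1), Mul(Add(1, 12), -1)), 3) = Pow(Add(-10, Mul(13, -1)), 3) = Pow(Add(-10, -13), 3) = Pow(-23, 3) = -12167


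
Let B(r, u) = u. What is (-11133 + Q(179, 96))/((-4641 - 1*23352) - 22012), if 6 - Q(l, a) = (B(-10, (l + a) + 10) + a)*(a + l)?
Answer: 846/365 ≈ 2.3178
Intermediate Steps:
Q(l, a) = 6 - (a + l)*(10 + l + 2*a) (Q(l, a) = 6 - (((l + a) + 10) + a)*(a + l) = 6 - (((a + l) + 10) + a)*(a + l) = 6 - ((10 + a + l) + a)*(a + l) = 6 - (10 + l + 2*a)*(a + l) = 6 - (a + l)*(10 + l + 2*a))
(-11133 + Q(179, 96))/((-4641 - 1*23352) - 22012) = (-11133 + (6 - 1*96² - 1*96*179 - 1*96*(10 + 96 + 179) - 1*179*(10 + 96 + 179)))/((-4641 - 1*23352) - 22012) = (-11133 + (6 - 1*9216 - 17184 - 1*96*285 - 1*179*285))/((-4641 - 23352) - 22012) = (-11133 + (6 - 9216 - 17184 - 27360 - 51015))/(-27993 - 22012) = (-11133 - 104769)/(-50005) = -115902*(-1/50005) = 846/365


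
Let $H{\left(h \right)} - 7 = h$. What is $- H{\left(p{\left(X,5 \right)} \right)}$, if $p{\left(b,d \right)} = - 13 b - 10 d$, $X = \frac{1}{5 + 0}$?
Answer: $\frac{228}{5} \approx 45.6$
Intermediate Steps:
$X = \frac{1}{5} \approx 0.2$
$H{\left(h \right)} = 7 + h$
$- H{\left(p{\left(X,5 \right)} \right)} = - (7 - \frac{263}{5}) = \left(-1\right) \left(- \frac{228}{5}\right) = \frac{228}{5}$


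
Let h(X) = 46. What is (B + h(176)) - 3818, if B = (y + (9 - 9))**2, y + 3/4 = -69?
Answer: 17489/16 ≈ 1093.1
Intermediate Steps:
y = -279/4 (y = -3/4 - 69 = -279/4 ≈ -69.750)
B = 77841/16 (B = (-279/4 + (9 - 9))**2 = (-279/4 + 0)**2 = (-279/4)**2 = 77841/16 ≈ 4865.1)
(B + h(176)) - 3818 = (77841/16 + 46) - 3818 = 78577/16 - 3818 = 17489/16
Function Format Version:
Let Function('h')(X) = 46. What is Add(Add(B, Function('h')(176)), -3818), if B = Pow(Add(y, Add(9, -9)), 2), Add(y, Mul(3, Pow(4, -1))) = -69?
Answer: Rational(17489, 16) ≈ 1093.1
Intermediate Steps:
y = Rational(-279, 4) (y = Add(Rational(-3, 4), -69) = Rational(-279, 4) ≈ -69.750)
B = Rational(77841, 16) (B = Pow(Add(Rational(-279, 4), Add(9, -9)), 2) = Pow(Add(Rational(-279, 4), 0), 2) = Pow(Rational(-279, 4), 2) = Rational(77841, 16) ≈ 4865.1)
Add(Add(B, Function('h')(176)), -3818) = Add(Add(Rational(77841, 16), 46), -3818) = Add(Rational(78577, 16), -3818) = Rational(17489, 16)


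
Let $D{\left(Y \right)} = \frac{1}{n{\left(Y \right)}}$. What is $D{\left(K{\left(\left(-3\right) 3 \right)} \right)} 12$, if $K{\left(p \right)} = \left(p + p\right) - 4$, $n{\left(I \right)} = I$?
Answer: $- \frac{6}{11} \approx -0.54545$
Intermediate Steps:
$K{\left(p \right)} = -4 + 2 p$ ($K{\left(p \right)} = 2 p - 4 = -4 + 2 p$)
$D{\left(Y \right)} = \frac{1}{Y}$
$D{\left(K{\left(\left(-3\right) 3 \right)} \right)} 12 = \frac{1}{-4 + 2 \left(\left(-3\right) 3\right)} 12 = \frac{1}{-4 + 2 \left(-9\right)} 12 = \frac{1}{-4 - 18} \cdot 12 = \frac{1}{-22} \cdot 12 = \left(- \frac{1}{22}\right) 12 = - \frac{6}{11}$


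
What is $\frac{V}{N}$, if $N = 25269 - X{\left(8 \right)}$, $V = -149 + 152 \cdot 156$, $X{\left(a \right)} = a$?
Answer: $\frac{23563}{25261} \approx 0.93278$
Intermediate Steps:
$V = 23563$ ($V = -149 + 23712 = 23563$)
$N = 25261$ ($N = 25269 - 8 = 25261$)
$\frac{V}{N} = \frac{23563}{25261}$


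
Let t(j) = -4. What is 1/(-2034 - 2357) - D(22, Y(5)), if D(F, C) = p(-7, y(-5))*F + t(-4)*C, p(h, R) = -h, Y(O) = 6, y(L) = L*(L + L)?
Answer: -570831/4391 ≈ -130.00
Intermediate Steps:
y(L) = 2*L**2 (y(L) = L*(2*L) = 2*L**2)
D(F, C) = -4*C + 7*F (D(F, C) = (-1*(-7))*F - 4*C = 7*F - 4*C = -4*C + 7*F)
1/(-2034 - 2357) - D(22, Y(5)) = 1/(-2034 - 2357) - (-4*6 + 7*22) = 1/(-4391) - (-24 + 154) = -1/4391 - 1*130 = -1/4391 - 130 = -570831/4391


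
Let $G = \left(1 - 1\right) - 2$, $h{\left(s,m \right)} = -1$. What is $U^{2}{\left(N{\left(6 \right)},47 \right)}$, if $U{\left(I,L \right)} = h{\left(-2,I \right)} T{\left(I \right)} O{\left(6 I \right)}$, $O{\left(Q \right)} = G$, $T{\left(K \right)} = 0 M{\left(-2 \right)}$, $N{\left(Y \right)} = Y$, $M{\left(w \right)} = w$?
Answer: $0$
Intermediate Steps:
$G = -2$ ($G = 0 - 2 = -2$)
$T{\left(K \right)} = 0$ ($T{\left(K \right)} = 0 \left(-2\right) = 0$)
$O{\left(Q \right)} = -2$
$U{\left(I,L \right)} = 0$ ($U{\left(I,L \right)} = \left(-1\right) 0 \left(-2\right) = 0 \left(-2\right) = 0$)
$U^{2}{\left(N{\left(6 \right)},47 \right)} = 0^{2} = 0$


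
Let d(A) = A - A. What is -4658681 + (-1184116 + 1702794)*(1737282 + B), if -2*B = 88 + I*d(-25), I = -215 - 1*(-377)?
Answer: 901062472683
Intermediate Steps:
d(A) = 0
I = 162 (I = -215 + 377 = 162)
B = -44 (B = -(88 + 162*0)/2 = -(88 + 0)/2 = -1/2*88 = -44)
-4658681 + (-1184116 + 1702794)*(1737282 + B) = -4658681 + (-1184116 + 1702794)*(1737282 - 44) = -4658681 + 518678*1737238 = -4658681 + 901067131364 = 901062472683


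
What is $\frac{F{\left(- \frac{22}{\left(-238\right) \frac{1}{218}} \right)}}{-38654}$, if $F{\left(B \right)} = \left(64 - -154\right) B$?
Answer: $- \frac{23762}{209083} \approx -0.11365$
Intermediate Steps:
$F{\left(B \right)} = 218 B$ ($F{\left(B \right)} = \left(64 + 154\right) B = 218 B$)
$\frac{F{\left(- \frac{22}{\left(-238\right) \frac{1}{218}} \right)}}{-38654} = \frac{218 \left(- \frac{22}{\left(-238\right) \frac{1}{218}}\right)}{-38654} = 218 \left(- \frac{22}{\left(-238\right) \frac{1}{218}}\right) \left(- \frac{1}{38654}\right) = 218 \left(- \frac{22}{- \frac{119}{109}}\right) \left(- \frac{1}{38654}\right) = 218 \left(\left(-22\right) \left(- \frac{109}{119}\right)\right) \left(- \frac{1}{38654}\right) = 218 \cdot \frac{2398}{119} \left(- \frac{1}{38654}\right) = \frac{522764}{119} \left(- \frac{1}{38654}\right) = - \frac{23762}{209083}$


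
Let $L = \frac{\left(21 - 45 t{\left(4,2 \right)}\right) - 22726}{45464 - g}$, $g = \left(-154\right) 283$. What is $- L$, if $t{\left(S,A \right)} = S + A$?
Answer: $\frac{22975}{89046} \approx 0.25801$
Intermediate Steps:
$t{\left(S,A \right)} = A + S$
$g = -43582$
$L = - \frac{22975}{89046}$ ($L = \frac{\left(21 - 45 \left(2 + 4\right)\right) - 22726}{45464 - -43582} = \frac{\left(21 - 270\right) - 22726}{45464 + 43582} = \frac{\left(21 - 270\right) - 22726}{89046} = \left(-249 - 22726\right) \frac{1}{89046} = \left(-22975\right) \frac{1}{89046} = - \frac{22975}{89046} \approx -0.25801$)
$- L = \left(-1\right) \left(- \frac{22975}{89046}\right) = \frac{22975}{89046}$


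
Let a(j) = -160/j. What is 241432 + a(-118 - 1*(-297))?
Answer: 43216168/179 ≈ 2.4143e+5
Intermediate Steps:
241432 + a(-118 - 1*(-297)) = 241432 - 160/(-118 - 1*(-297)) = 241432 - 160/(-118 + 297) = 241432 - 160/179 = 43216168/179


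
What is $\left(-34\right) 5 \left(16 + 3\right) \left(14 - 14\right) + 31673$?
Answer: $31673$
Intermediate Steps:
$\left(-34\right) 5 \left(16 + 3\right) \left(14 - 14\right) + 31673 = - 170 \cdot 19 \cdot 0 + 31673 = \left(-170\right) 0 + 31673 = 0 + 31673 = 31673$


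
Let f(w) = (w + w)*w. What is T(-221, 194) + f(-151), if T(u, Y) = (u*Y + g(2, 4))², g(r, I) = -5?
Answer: 1838654243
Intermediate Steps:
f(w) = 2*w² (f(w) = (2*w)*w = 2*w²)
T(u, Y) = (-5 + Y*u)² (T(u, Y) = (u*Y - 5)² = (Y*u - 5)² = (-5 + Y*u)²)
T(-221, 194) + f(-151) = (-5 + 194*(-221))² + 2*(-151)² = (-5 - 42874)² + 2*22801 = (-42879)² + 45602 = 1838608641 + 45602 = 1838654243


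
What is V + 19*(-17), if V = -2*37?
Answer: -397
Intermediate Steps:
V = -74
V + 19*(-17) = -74 + 19*(-17) = -74 - 323 = -397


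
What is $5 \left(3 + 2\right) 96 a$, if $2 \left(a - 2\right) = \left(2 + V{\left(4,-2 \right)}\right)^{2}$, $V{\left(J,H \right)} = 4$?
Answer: $48000$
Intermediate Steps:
$a = 20$ ($a = 2 + \frac{\left(2 + 4\right)^{2}}{2} = 2 + \frac{6^{2}}{2} = 2 + \frac{1}{2} \cdot 36 = 2 + 18 = 20$)
$5 \left(3 + 2\right) 96 a = 5 \left(3 + 2\right) 96 \cdot 20 = 5 \cdot 5 \cdot 96 \cdot 20 = 25 \cdot 96 \cdot 20 = 2400 \cdot 20 = 48000$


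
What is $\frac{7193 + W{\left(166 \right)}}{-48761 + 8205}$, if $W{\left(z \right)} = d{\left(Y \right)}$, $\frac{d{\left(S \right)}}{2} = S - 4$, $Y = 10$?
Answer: $- \frac{7205}{40556} \approx -0.17766$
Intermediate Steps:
$d{\left(S \right)} = -8 + 2 S$ ($d{\left(S \right)} = 2 \left(S - 4\right) = 2 \left(-4 + S\right) = -8 + 2 S$)
$W{\left(z \right)} = 12$ ($W{\left(z \right)} = -8 + 2 \cdot 10 = -8 + 20 = 12$)
$\frac{7193 + W{\left(166 \right)}}{-48761 + 8205} = \frac{7193 + 12}{-48761 + 8205} = \frac{7205}{-40556} = 7205 \left(- \frac{1}{40556}\right) = - \frac{7205}{40556}$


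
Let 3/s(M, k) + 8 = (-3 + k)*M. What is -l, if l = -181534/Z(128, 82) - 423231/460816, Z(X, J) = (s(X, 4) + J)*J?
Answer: 1730008892231/61989429136 ≈ 27.908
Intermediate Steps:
s(M, k) = 3/(-8 + M*(-3 + k)) (s(M, k) = 3/(-8 + (-3 + k)*M) = 3/(-8 + M*(-3 + k)))
Z(X, J) = J*(J + 3/(-8 + X)) (Z(X, J) = (3/(-8 - 3*X + X*4) + J)*J = (3/(-8 - 3*X + 4*X) + J)*J = (3/(-8 + X) + J)*J = (J + 3/(-8 + X))*J = J*(J + 3/(-8 + X)))
l = -1730008892231/61989429136 (l = -181534*(8 - 1*128)/(82*(-3 + 82*(8 - 1*128))) - 423231/460816 = -181534*(8 - 128)/(82*(-3 + 82*(8 - 128))) - 423231*1/460816 = -181534*(-60/(41*(-3 + 82*(-120)))) - 423231/460816 = -181534*(-60/(41*(-3 - 9840))) - 423231/460816 = -181534/(82*(-1/120)*(-9843)) - 423231/460816 = -181534/134521/20 - 423231/460816 = -181534*20/134521 - 423231/460816 = -3630680/134521 - 423231/460816 = -1730008892231/61989429136 ≈ -27.908)
-l = -1*(-1730008892231/61989429136) = 1730008892231/61989429136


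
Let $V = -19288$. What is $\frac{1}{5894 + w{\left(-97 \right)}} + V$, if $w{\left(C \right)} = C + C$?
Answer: $- \frac{109941599}{5700} \approx -19288.0$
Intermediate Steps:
$w{\left(C \right)} = 2 C$
$\frac{1}{5894 + w{\left(-97 \right)}} + V = \frac{1}{5894 + 2 \left(-97\right)} - 19288 = \frac{1}{5894 - 194} - 19288 = \frac{1}{5700} - 19288 = - \frac{109941599}{5700}$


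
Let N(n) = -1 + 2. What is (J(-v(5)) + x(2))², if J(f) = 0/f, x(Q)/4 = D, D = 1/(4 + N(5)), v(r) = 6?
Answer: 16/25 ≈ 0.64000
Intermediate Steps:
N(n) = 1
D = ⅕ (D = 1/(4 + 1) = 1/5 = ⅕ ≈ 0.20000)
x(Q) = ⅘ (x(Q) = 4*(⅕) = ⅘)
J(f) = 0
(J(-v(5)) + x(2))² = (0 + ⅘)² = (⅘)² = 16/25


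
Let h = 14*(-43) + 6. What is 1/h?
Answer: -1/596 ≈ -0.0016779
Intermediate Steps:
h = -596 (h = -602 + 6 = -596)
1/h = 1/(-596) = -1/596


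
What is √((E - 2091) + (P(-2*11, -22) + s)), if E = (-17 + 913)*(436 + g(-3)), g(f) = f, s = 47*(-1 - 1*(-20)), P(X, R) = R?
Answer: 6*√10743 ≈ 621.89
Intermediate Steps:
s = 893 (s = 47*(-1 + 20) = 47*19 = 893)
E = 387968 (E = (-17 + 913)*(436 - 3) = 896*433 = 387968)
√((E - 2091) + (P(-2*11, -22) + s)) = √((387968 - 2091) + (-22 + 893)) = √(385877 + 871) = √386748 = 6*√10743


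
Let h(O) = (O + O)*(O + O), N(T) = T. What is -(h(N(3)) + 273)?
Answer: -309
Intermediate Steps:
h(O) = 4*O**2 (h(O) = (2*O)*(2*O) = 4*O**2)
-(h(N(3)) + 273) = -(4*3**2 + 273) = -(4*9 + 273) = -(36 + 273) = -1*309 = -309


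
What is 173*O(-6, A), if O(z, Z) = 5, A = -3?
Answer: 865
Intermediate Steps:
173*O(-6, A) = 173*5 = 865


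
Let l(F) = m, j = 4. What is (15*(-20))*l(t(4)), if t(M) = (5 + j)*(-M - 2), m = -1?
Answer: 300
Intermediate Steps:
t(M) = -18 - 9*M (t(M) = (5 + 4)*(-M - 2) = 9*(-2 - M) = -18 - 9*M)
l(F) = -1
(15*(-20))*l(t(4)) = (15*(-20))*(-1) = -300*(-1) = 300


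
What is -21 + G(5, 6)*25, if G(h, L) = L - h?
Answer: 4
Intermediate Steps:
-21 + G(5, 6)*25 = -21 + (6 - 1*5)*25 = -21 + (6 - 5)*25 = -21 + 1*25 = -21 + 25 = 4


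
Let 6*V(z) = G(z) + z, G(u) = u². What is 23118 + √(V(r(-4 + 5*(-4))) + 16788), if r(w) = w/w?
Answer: 23118 + √151095/3 ≈ 23248.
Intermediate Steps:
r(w) = 1
V(z) = z/6 + z²/6 (V(z) = (z² + z)/6 = (z + z²)/6 = z/6 + z²/6)
23118 + √(V(r(-4 + 5*(-4))) + 16788) = 23118 + √((⅙)*1*(1 + 1) + 16788) = 23118 + √((⅙)*1*2 + 16788) = 23118 + √(⅓ + 16788) = 23118 + √(50365/3) = 23118 + √151095/3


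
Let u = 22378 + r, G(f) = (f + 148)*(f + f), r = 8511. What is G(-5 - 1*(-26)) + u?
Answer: 37987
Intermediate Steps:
G(f) = 2*f*(148 + f) (G(f) = (148 + f)*(2*f) = 2*f*(148 + f))
u = 30889 (u = 22378 + 8511 = 30889)
G(-5 - 1*(-26)) + u = 2*(-5 - 1*(-26))*(148 + (-5 - 1*(-26))) + 30889 = 2*(-5 + 26)*(148 + (-5 + 26)) + 30889 = 2*21*(148 + 21) + 30889 = 2*21*169 + 30889 = 7098 + 30889 = 37987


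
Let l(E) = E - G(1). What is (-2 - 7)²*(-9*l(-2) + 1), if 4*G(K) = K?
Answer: 6885/4 ≈ 1721.3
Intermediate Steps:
G(K) = K/4
l(E) = -¼ + E (l(E) = E - 1/4 = E - 1*¼ = E - ¼ = -¼ + E)
(-2 - 7)²*(-9*l(-2) + 1) = (-2 - 7)²*(-9*(-¼ - 2) + 1) = (-9)²*(-9*(-9/4) + 1) = 81*(81/4 + 1) = 81*(85/4) = 6885/4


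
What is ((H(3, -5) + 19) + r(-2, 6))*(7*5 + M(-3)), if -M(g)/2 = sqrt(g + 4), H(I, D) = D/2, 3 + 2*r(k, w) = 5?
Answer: 1155/2 ≈ 577.50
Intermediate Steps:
r(k, w) = 1 (r(k, w) = -3/2 + (1/2)*5 = -3/2 + 5/2 = 1)
H(I, D) = D/2 (H(I, D) = D*(1/2) = D/2)
M(g) = -2*sqrt(4 + g) (M(g) = -2*sqrt(g + 4) = -2*sqrt(4 + g))
((H(3, -5) + 19) + r(-2, 6))*(7*5 + M(-3)) = (((1/2)*(-5) + 19) + 1)*(7*5 - 2*sqrt(4 - 3)) = ((-5/2 + 19) + 1)*(35 - 2*sqrt(1)) = (33/2 + 1)*(35 - 2*1) = 35*(35 - 2)/2 = (35/2)*33 = 1155/2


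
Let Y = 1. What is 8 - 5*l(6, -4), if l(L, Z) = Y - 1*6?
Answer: 33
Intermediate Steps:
l(L, Z) = -5 (l(L, Z) = 1 - 1*6 = 1 - 6 = -5)
8 - 5*l(6, -4) = 8 - 5*(-5) = 8 + 25 = 33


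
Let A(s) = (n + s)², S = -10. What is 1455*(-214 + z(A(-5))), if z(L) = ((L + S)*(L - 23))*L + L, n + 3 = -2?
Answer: 1008149130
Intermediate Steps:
n = -5 (n = -3 - 2 = -5)
A(s) = (-5 + s)²
z(L) = L + L*(-23 + L)*(-10 + L) (z(L) = ((L - 10)*(L - 23))*L + L = ((-10 + L)*(-23 + L))*L + L = ((-23 + L)*(-10 + L))*L + L = L*(-23 + L)*(-10 + L) + L = L + L*(-23 + L)*(-10 + L))
1455*(-214 + z(A(-5))) = 1455*(-214 + (-5 - 5)²*(231 + ((-5 - 5)²)² - 33*(-5 - 5)²)) = 1455*(-214 + (-10)²*(231 + ((-10)²)² - 33*(-10)²)) = 1455*(-214 + 100*(231 + 100² - 33*100)) = 1455*(-214 + 100*(231 + 10000 - 3300)) = 1455*(-214 + 100*6931) = 1455*(-214 + 693100) = 1455*692886 = 1008149130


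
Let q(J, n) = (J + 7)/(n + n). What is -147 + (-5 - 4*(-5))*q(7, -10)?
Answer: -315/2 ≈ -157.50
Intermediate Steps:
q(J, n) = (7 + J)/(2*n) (q(J, n) = (7 + J)/((2*n)) = (7 + J)*(1/(2*n)) = (7 + J)/(2*n))
-147 + (-5 - 4*(-5))*q(7, -10) = -147 + (-5 - 4*(-5))*((1/2)*(7 + 7)/(-10)) = -147 + (-5 + 20)*((1/2)*(-1/10)*14) = -147 + 15*(-7/10) = -147 - 21/2 = -315/2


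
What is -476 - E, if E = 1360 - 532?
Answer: -1304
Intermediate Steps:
E = 828
-476 - E = -476 - 1*828 = -476 - 828 = -1304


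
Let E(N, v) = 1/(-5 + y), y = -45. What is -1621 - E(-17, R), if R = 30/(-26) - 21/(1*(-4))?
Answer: -81049/50 ≈ -1621.0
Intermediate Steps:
R = 213/52 (R = 30*(-1/26) - 21/(-4) = -15/13 - 21*(-¼) = -15/13 + 21/4 = 213/52 ≈ 4.0962)
E(N, v) = -1/50 (E(N, v) = 1/(-5 - 45) = 1/(-50) = -1/50)
-1621 - E(-17, R) = -1621 - 1*(-1/50) = -1621 + 1/50 = -81049/50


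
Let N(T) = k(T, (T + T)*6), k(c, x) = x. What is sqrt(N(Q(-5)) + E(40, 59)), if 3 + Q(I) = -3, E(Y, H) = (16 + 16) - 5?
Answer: 3*I*sqrt(5) ≈ 6.7082*I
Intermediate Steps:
E(Y, H) = 27 (E(Y, H) = 32 - 5 = 27)
Q(I) = -6 (Q(I) = -3 - 3 = -6)
N(T) = 12*T (N(T) = (T + T)*6 = (2*T)*6 = 12*T)
sqrt(N(Q(-5)) + E(40, 59)) = sqrt(12*(-6) + 27) = sqrt(-72 + 27) = sqrt(-45) = 3*I*sqrt(5)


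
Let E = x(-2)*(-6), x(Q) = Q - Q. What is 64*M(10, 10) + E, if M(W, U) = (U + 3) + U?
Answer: 1472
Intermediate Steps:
M(W, U) = 3 + 2*U (M(W, U) = (3 + U) + U = 3 + 2*U)
x(Q) = 0
E = 0 (E = 0*(-6) = 0)
64*M(10, 10) + E = 64*(3 + 2*10) + 0 = 64*(3 + 20) + 0 = 64*23 + 0 = 1472 + 0 = 1472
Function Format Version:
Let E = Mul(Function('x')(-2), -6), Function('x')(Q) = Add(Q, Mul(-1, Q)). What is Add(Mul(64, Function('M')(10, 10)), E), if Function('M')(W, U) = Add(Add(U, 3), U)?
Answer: 1472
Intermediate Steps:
Function('M')(W, U) = Add(3, Mul(2, U)) (Function('M')(W, U) = Add(Add(3, U), U) = Add(3, Mul(2, U)))
Function('x')(Q) = 0
E = 0 (E = Mul(0, -6) = 0)
Add(Mul(64, Function('M')(10, 10)), E) = Add(Mul(64, Add(3, Mul(2, 10))), 0) = Add(Mul(64, Add(3, 20)), 0) = Add(Mul(64, 23), 0) = Add(1472, 0) = 1472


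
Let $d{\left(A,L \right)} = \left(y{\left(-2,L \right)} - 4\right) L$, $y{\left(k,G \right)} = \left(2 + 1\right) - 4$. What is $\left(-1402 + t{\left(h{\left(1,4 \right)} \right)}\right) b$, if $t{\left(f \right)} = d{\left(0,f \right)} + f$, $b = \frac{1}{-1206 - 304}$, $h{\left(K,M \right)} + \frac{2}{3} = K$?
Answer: $\frac{421}{453} \approx 0.92936$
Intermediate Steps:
$y{\left(k,G \right)} = -1$ ($y{\left(k,G \right)} = 3 - 4 = -1$)
$h{\left(K,M \right)} = - \frac{2}{3} + K$
$b = - \frac{1}{1510}$ ($b = \frac{1}{-1510} = - \frac{1}{1510} \approx -0.00066225$)
$d{\left(A,L \right)} = - 5 L$ ($d{\left(A,L \right)} = \left(-1 - 4\right) L = - 5 L$)
$t{\left(f \right)} = - 4 f$ ($t{\left(f \right)} = - 5 f + f = - 4 f$)
$\left(-1402 + t{\left(h{\left(1,4 \right)} \right)}\right) b = \left(-1402 - 4 \left(- \frac{2}{3} + 1\right)\right) \left(- \frac{1}{1510}\right) = \left(-1402 - \frac{4}{3}\right) \left(- \frac{1}{1510}\right) = \left(- \frac{4210}{3}\right) \left(- \frac{1}{1510}\right) = \frac{421}{453}$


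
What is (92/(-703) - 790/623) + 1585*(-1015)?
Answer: -704594190661/437969 ≈ -1.6088e+6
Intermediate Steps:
(92/(-703) - 790/623) + 1585*(-1015) = (92*(-1/703) - 790*1/623) - 1608775 = (-92/703 - 790/623) - 1608775 = -612686/437969 - 1608775 = -704594190661/437969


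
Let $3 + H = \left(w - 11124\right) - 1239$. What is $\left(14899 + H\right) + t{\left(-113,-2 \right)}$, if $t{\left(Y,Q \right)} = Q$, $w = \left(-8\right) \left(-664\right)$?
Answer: $7843$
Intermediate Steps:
$w = 5312$
$H = -7054$ ($H = -3 + \left(\left(5312 - 11124\right) - 1239\right) = -3 - 7051 = -7054$)
$\left(14899 + H\right) + t{\left(-113,-2 \right)} = \left(14899 - 7054\right) - 2 = 7845 - 2 = 7843$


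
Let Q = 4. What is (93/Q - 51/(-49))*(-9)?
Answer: -42849/196 ≈ -218.62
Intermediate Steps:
(93/Q - 51/(-49))*(-9) = (93/4 - 51/(-49))*(-9) = (93*(¼) - 51*(-1/49))*(-9) = (93/4 + 51/49)*(-9) = (4761/196)*(-9) = -42849/196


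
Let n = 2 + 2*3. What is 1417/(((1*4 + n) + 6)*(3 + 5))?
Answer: 1417/144 ≈ 9.8403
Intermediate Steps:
n = 8 (n = 2 + 6 = 8)
1417/(((1*4 + n) + 6)*(3 + 5)) = 1417/(((1*4 + 8) + 6)*(3 + 5)) = 1417/(((4 + 8) + 6)*8) = 1417/((12 + 6)*8) = 1417/(18*8) = 1417/144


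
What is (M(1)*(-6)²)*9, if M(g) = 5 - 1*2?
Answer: 972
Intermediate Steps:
M(g) = 3 (M(g) = 5 - 2 = 3)
(M(1)*(-6)²)*9 = (3*(-6)²)*9 = (3*36)*9 = 108*9 = 972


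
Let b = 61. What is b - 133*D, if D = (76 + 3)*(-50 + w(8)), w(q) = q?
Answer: 441355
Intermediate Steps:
D = -3318 (D = (76 + 3)*(-50 + 8) = 79*(-42) = -3318)
b - 133*D = 61 - 133*(-3318) = 61 + 441294 = 441355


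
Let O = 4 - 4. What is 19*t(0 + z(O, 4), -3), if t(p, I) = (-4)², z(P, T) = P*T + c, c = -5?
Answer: 304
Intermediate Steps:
O = 0
z(P, T) = -5 + P*T (z(P, T) = P*T - 5 = -5 + P*T)
t(p, I) = 16
19*t(0 + z(O, 4), -3) = 19*16 = 304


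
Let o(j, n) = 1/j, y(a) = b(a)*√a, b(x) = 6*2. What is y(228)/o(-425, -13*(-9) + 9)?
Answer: -10200*√57 ≈ -77008.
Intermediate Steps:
b(x) = 12
y(a) = 12*√a
y(228)/o(-425, -13*(-9) + 9) = (12*√228)/(1/(-425)) = (12*(2*√57))/(-1/425) = (24*√57)*(-425) = -10200*√57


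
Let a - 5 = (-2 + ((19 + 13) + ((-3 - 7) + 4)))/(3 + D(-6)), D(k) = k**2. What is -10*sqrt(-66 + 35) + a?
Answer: 73/13 - 10*I*sqrt(31) ≈ 5.6154 - 55.678*I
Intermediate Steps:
a = 73/13 (a = 5 + (-2 + ((19 + 13) + ((-3 - 7) + 4)))/(3 + (-6)**2) = 5 + (-2 + (32 + (-10 + 4)))/(3 + 36) = 5 + (-2 + (32 - 6))/39 = 5 + (-2 + 26)*(1/39) = 5 + 24*(1/39) = 5 + 8/13 = 73/13 ≈ 5.6154)
-10*sqrt(-66 + 35) + a = -10*sqrt(-66 + 35) + 73/13 = -10*I*sqrt(31) + 73/13 = 73/13 - 10*I*sqrt(31)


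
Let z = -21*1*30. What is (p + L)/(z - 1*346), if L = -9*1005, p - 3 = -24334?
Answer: 2086/61 ≈ 34.197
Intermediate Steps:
p = -24331 (p = 3 - 24334 = -24331)
z = -630 (z = -21*30 = -630)
L = -9045
(p + L)/(z - 1*346) = (-24331 - 9045)/(-630 - 1*346) = -33376/(-630 - 346) = -33376/(-976) = -33376*(-1/976) = 2086/61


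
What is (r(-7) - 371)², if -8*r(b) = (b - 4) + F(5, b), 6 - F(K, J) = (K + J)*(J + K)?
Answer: 8755681/64 ≈ 1.3681e+5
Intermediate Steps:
F(K, J) = 6 - (J + K)² (F(K, J) = 6 - (K + J)*(J + K) = 6 - (J + K)*(J + K) = 6 - (J + K)²)
r(b) = -¼ - b/8 + (5 + b)²/8 (r(b) = -((b - 4) + (6 - (b + 5)²))/8 = -((-4 + b) + (6 - (5 + b)²))/8 = -(2 + b - (5 + b)²)/8 = -¼ - b/8 + (5 + b)²/8)
(r(-7) - 371)² = ((-¼ - ⅛*(-7) + (5 - 7)²/8) - 371)² = ((-¼ + 7/8 + (⅛)*(-2)²) - 371)² = ((-¼ + 7/8 + (⅛)*4) - 371)² = ((-¼ + 7/8 + ½) - 371)² = (9/8 - 371)² = (-2959/8)² = 8755681/64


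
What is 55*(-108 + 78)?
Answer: -1650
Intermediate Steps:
55*(-108 + 78) = 55*(-30) = -1650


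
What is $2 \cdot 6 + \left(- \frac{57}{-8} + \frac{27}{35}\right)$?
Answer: $\frac{5571}{280} \approx 19.896$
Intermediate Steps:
$2 \cdot 6 + \left(- \frac{57}{-8} + \frac{27}{35}\right) = 12 + \left(\left(-57\right) \left(- \frac{1}{8}\right) + 27 \cdot \frac{1}{35}\right) = 12 + \left(\frac{57}{8} + \frac{27}{35}\right) = 12 + \frac{2211}{280} = \frac{5571}{280}$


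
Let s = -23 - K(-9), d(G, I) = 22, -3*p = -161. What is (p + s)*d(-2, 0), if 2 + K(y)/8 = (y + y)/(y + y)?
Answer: 2552/3 ≈ 850.67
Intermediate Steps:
p = 161/3 (p = -1/3*(-161) = 161/3 ≈ 53.667)
K(y) = -8 (K(y) = -16 + 8*((y + y)/(y + y)) = -16 + 8*((2*y)/((2*y))) = -16 + 8*((2*y)*(1/(2*y))) = -16 + 8*1 = -16 + 8 = -8)
s = -15 (s = -23 - 1*(-8) = -23 + 8 = -15)
(p + s)*d(-2, 0) = (161/3 - 15)*22 = (116/3)*22 = 2552/3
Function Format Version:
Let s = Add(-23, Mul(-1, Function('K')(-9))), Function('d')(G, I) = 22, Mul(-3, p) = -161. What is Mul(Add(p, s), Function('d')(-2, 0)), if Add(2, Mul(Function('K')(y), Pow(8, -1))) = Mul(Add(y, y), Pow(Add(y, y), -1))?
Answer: Rational(2552, 3) ≈ 850.67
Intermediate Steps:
p = Rational(161, 3) (p = Mul(Rational(-1, 3), -161) = Rational(161, 3) ≈ 53.667)
Function('K')(y) = -8 (Function('K')(y) = Add(-16, Mul(8, Mul(Add(y, y), Pow(Add(y, y), -1)))) = Add(-16, Mul(8, Mul(Mul(2, y), Pow(Mul(2, y), -1)))) = Add(-16, Mul(8, Mul(Mul(2, y), Mul(Rational(1, 2), Pow(y, -1))))) = Add(-16, Mul(8, 1)) = Add(-16, 8) = -8)
s = -15 (s = Add(-23, Mul(-1, -8)) = Add(-23, 8) = -15)
Mul(Add(p, s), Function('d')(-2, 0)) = Mul(Add(Rational(161, 3), -15), 22) = Mul(Rational(116, 3), 22) = Rational(2552, 3)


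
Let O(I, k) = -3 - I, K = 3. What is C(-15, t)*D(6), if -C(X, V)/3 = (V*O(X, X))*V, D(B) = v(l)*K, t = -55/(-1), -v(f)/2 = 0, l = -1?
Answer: 0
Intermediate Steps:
v(f) = 0 (v(f) = -2*0 = 0)
t = 55 (t = -55*(-1) = 55)
D(B) = 0 (D(B) = 0*3 = 0)
C(X, V) = -3*V²*(-3 - X) (C(X, V) = -3*V*(-3 - X)*V = -3*V²*(-3 - X))
C(-15, t)*D(6) = (3*55²*(3 - 15))*0 = (3*3025*(-12))*0 = -108900*0 = 0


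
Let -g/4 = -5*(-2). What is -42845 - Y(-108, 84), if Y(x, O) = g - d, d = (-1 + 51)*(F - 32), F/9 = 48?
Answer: -22805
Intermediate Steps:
F = 432 (F = 9*48 = 432)
g = -40 (g = -(-20)*(-2) = -4*10 = -40)
d = 20000 (d = (-1 + 51)*(432 - 32) = 50*400 = 20000)
Y(x, O) = -20040 (Y(x, O) = -40 - 1*20000 = -40 - 20000 = -20040)
-42845 - Y(-108, 84) = -42845 - 1*(-20040) = -42845 + 20040 = -22805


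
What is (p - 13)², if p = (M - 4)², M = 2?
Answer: 81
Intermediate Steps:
p = 4 (p = (2 - 4)² = (-2)² = 4)
(p - 13)² = (4 - 13)² = (-9)² = 81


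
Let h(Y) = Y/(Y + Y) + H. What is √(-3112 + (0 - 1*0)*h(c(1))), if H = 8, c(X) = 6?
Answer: 2*I*√778 ≈ 55.785*I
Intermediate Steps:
h(Y) = 17/2 (h(Y) = Y/(Y + Y) + 8 = Y/((2*Y)) + 8 = (1/(2*Y))*Y + 8 = ½ + 8 = 17/2)
√(-3112 + (0 - 1*0)*h(c(1))) = √(-3112 + (0 - 1*0)*(17/2)) = √(-3112 + (0 + 0)*(17/2)) = √(-3112 + 0*(17/2)) = √(-3112 + 0) = √(-3112) = 2*I*√778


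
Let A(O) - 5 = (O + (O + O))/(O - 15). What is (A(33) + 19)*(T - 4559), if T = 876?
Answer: -217297/2 ≈ -1.0865e+5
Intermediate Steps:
A(O) = 5 + 3*O/(-15 + O) (A(O) = 5 + (O + (O + O))/(O - 15) = 5 + (O + 2*O)/(-15 + O) = 5 + (3*O)/(-15 + O) = 5 + 3*O/(-15 + O))
(A(33) + 19)*(T - 4559) = ((-75 + 8*33)/(-15 + 33) + 19)*(876 - 4559) = ((-75 + 264)/18 + 19)*(-3683) = ((1/18)*189 + 19)*(-3683) = (21/2 + 19)*(-3683) = (59/2)*(-3683) = -217297/2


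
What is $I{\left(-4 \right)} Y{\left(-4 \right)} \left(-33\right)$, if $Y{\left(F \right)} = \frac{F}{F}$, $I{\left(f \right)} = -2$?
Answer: $66$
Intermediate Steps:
$Y{\left(F \right)} = 1$
$I{\left(-4 \right)} Y{\left(-4 \right)} \left(-33\right) = \left(-2\right) 1 \left(-33\right) = \left(-2\right) \left(-33\right) = 66$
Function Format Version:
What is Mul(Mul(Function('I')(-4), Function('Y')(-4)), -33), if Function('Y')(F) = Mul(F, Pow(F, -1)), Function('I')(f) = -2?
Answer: 66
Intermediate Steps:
Function('Y')(F) = 1
Mul(Mul(Function('I')(-4), Function('Y')(-4)), -33) = Mul(Mul(-2, 1), -33) = Mul(-2, -33) = 66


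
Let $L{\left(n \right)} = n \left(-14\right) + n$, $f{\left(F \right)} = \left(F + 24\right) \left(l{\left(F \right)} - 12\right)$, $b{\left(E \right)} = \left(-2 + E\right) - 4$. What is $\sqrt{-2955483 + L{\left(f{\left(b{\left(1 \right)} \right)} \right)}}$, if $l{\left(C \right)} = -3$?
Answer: $i \sqrt{2951778} \approx 1718.1 i$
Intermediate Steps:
$b{\left(E \right)} = -6 + E$
$f{\left(F \right)} = -360 - 15 F$ ($f{\left(F \right)} = \left(F + 24\right) \left(-3 - 12\right) = \left(24 + F\right) \left(-15\right) = -360 - 15 F$)
$L{\left(n \right)} = - 13 n$ ($L{\left(n \right)} = - 14 n + n = - 13 n$)
$\sqrt{-2955483 + L{\left(f{\left(b{\left(1 \right)} \right)} \right)}} = \sqrt{-2955483 - 13 \left(-360 - 15 \left(-6 + 1\right)\right)} = \sqrt{-2955483 - 13 \left(-360 - -75\right)} = \sqrt{-2955483 - 13 \left(-360 + 75\right)} = \sqrt{-2955483 - -3705} = \sqrt{-2955483 + 3705} = \sqrt{-2951778} = i \sqrt{2951778}$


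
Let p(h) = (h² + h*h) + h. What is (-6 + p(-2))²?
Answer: 0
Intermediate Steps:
p(h) = h + 2*h² (p(h) = (h² + h²) + h = 2*h² + h = h + 2*h²)
(-6 + p(-2))² = (-6 - 2*(1 + 2*(-2)))² = (-6 - 2*(1 - 4))² = (-6 - 2*(-3))² = (-6 + 6)² = 0² = 0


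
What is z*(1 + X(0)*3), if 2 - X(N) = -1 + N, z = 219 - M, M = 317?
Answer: -980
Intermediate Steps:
z = -98 (z = 219 - 1*317 = 219 - 317 = -98)
X(N) = 3 - N (X(N) = 2 - (-1 + N) = 2 + (1 - N) = 3 - N)
z*(1 + X(0)*3) = -98*(1 + (3 - 1*0)*3) = -98*(1 + (3 + 0)*3) = -98*(1 + 3*3) = -98*(1 + 9) = -98*10 = -980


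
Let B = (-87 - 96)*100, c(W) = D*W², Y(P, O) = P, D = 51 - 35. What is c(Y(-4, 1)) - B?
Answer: 18556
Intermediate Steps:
D = 16
c(W) = 16*W²
B = -18300 (B = -183*100 = -18300)
c(Y(-4, 1)) - B = 16*(-4)² - 1*(-18300) = 16*16 + 18300 = 256 + 18300 = 18556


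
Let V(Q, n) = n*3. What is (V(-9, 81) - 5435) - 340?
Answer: -5532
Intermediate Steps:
V(Q, n) = 3*n
(V(-9, 81) - 5435) - 340 = (3*81 - 5435) - 340 = (243 - 5435) - 340 = -5192 - 340 = -5532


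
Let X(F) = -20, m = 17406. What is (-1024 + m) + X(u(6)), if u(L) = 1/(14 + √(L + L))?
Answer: 16362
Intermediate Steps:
u(L) = 1/(14 + √2*√L) (u(L) = 1/(14 + √(2*L)) = 1/(14 + √2*√L))
(-1024 + m) + X(u(6)) = (-1024 + 17406) - 20 = 16382 - 20 = 16362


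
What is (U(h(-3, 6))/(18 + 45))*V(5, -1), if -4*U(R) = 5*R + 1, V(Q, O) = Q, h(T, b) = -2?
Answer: 5/28 ≈ 0.17857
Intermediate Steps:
U(R) = -¼ - 5*R/4 (U(R) = -(5*R + 1)/4 = -(1 + 5*R)/4 = -¼ - 5*R/4)
(U(h(-3, 6))/(18 + 45))*V(5, -1) = ((-¼ - 5/4*(-2))/(18 + 45))*5 = ((-¼ + 5/2)/63)*5 = ((9/4)*(1/63))*5 = (1/28)*5 = 5/28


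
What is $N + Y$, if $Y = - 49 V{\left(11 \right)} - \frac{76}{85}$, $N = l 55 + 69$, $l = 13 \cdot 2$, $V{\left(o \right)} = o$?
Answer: $\frac{81524}{85} \approx 959.11$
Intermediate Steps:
$l = 26$
$N = 1499$ ($N = 26 \cdot 55 + 69 = 1430 + 69 = 1499$)
$Y = - \frac{45891}{85}$ ($Y = \left(-49\right) 11 - \frac{76}{85} = -539 - \frac{76}{85} = - \frac{45891}{85} \approx -539.89$)
$N + Y = 1499 - \frac{45891}{85} = \frac{81524}{85}$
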